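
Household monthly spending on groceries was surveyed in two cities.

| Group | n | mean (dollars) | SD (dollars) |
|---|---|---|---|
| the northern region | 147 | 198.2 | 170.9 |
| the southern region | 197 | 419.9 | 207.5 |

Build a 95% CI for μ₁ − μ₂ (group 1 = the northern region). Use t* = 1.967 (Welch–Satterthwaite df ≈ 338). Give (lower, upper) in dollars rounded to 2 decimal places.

(-261.88, -181.52)

Per-group SEs: s₁/√n₁ = 170.9/√147 = 14.0956, s₂/√n₂ = 207.5/√197 = 14.7838.
Unpooled SE of the difference: √(198.68593936 + 218.56074244) = 20.4266.
Margin of error = t* · SE = 1.967 × 20.4266 = 40.1791.
x̄₁ − x̄₂ = 198.2 − 419.9 = -221.7000.
CI: -221.7000 ± 40.1791 = (-261.88, -181.52).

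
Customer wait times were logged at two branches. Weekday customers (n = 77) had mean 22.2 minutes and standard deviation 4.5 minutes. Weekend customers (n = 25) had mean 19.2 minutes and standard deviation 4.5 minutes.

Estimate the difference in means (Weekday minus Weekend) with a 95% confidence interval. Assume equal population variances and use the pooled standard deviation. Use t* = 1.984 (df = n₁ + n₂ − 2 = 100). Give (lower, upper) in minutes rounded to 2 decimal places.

(0.94, 5.06)

s_p = √[((n₁−1)s₁² + (n₂−1)s₂²)/(n₁+n₂−2)] = √[(76·4.5² + 24·4.5²)/100] = 4.5000.
SE = 4.5000·√(1/77 + 1/25) = 1.0359.
With t* = 1.984, margin = 1.984 × 1.0359 = 2.0552.
x̄₁ − x̄₂ = 22.2 − 19.2 = 3.0000; interval 3.0000 ± 2.0552 = (0.94, 5.06).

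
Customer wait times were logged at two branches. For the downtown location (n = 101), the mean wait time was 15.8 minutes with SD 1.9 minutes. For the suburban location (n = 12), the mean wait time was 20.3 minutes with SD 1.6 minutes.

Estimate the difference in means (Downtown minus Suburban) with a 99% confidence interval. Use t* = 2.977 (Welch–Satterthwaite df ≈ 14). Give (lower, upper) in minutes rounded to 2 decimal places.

(-5.99, -3.01)

Standard errors of each mean: 1.9/√101 = 0.1891 and 1.6/√12 = 0.4619.
SE(x̄₁ − x̄₂) = √(0.1891² + 0.4619²) = 0.4991 for independent samples with unequal variances.
With t* = 2.977, the margin is 2.977 × 0.4991 = 1.4858.
x̄₁ − x̄₂ = 15.8 − 20.3 = -4.5000; the interval is -4.5000 ± 1.4858 = (-5.99, -3.01).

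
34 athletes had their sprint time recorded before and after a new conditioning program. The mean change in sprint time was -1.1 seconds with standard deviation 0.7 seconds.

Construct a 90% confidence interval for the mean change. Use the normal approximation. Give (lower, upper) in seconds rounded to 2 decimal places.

Paired design: SE = s_d/√n = 0.7/√34 = 0.1200.
z* = 1.645; margin of error = 1.645 × 0.1200 = 0.1974.
-1.1 ± 0.1974 → (-1.30, -0.90).

(-1.30, -0.90)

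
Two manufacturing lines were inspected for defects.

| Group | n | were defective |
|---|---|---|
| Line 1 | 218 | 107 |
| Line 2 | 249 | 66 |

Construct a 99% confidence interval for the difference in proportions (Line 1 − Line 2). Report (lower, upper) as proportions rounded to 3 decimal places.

(0.113, 0.339)

Sample proportions: 107/218 = 0.4908, 66/249 = 0.2651.
Each SE is √(p̂(1−p̂)/n): √(0.4908·0.5092/218) = 0.03386 and √(0.2651·0.7349/249) = 0.02797.
SE(p̂₁ − p̂₂) = √(SE₁² + SE₂²) = √(0.0011464996 + 0.0007823209) = 0.04392, since the two samples are independent.
At 99% confidence z* = 2.576; margin = 2.576 × 0.04392 = 0.11314.
The difference is 0.4908 − 0.2651 = 0.2257, so the interval is 0.2257 ± 0.11314 = (0.113, 0.339).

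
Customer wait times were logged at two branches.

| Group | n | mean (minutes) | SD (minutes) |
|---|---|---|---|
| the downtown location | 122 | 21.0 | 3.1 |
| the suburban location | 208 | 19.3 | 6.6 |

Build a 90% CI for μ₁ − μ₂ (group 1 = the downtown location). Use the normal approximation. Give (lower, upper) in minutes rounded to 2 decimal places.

(0.82, 2.58)

Standard errors of each mean: 3.1/√122 = 0.2807 and 6.6/√208 = 0.4576.
SE(x̄₁ − x̄₂) = √(0.2807² + 0.4576²) = 0.5368 for independent samples with unequal variances.
With z* = 1.645, the margin is 1.645 × 0.5368 = 0.8830.
x̄₁ − x̄₂ = 21.0 − 19.3 = 1.7000; the interval is 1.7000 ± 0.8830 = (0.82, 2.58).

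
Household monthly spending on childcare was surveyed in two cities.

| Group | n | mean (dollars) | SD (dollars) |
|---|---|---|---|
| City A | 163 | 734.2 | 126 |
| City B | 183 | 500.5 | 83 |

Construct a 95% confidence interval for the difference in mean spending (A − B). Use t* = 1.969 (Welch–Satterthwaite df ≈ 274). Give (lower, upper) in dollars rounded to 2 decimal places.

(210.82, 256.58)

SE₁ = s₁/√n₁ = 126/√163 = 9.8691; SE₂ = 83/√183 = 6.1355.
Independent samples, unequal variances: SE_diff = √(SE₁² + SE₂²) = √(97.39913481 + 37.64436025) = 11.6208.
t* = 1.969, so margin of error = 1.969 × 11.6208 = 22.8814.
Difference in means = 734.2 − 500.5 = 233.7000.
233.7000 ± 22.8814 → (210.82, 256.58).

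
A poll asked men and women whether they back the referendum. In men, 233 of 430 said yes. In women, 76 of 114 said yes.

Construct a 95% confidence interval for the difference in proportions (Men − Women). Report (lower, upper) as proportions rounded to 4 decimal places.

Sample proportions: 233/430 = 0.5419, 76/114 = 0.6667.
Each SE is √(p̂(1−p̂)/n): √(0.5419·0.4581/430) = 0.02403 and √(0.6667·0.3333/114) = 0.04415.
SE(p̂₁ − p̂₂) = √(SE₁² + SE₂²) = √(0.0005774409 + 0.0019492225) = 0.05027, since the two samples are independent.
At 95% confidence z* = 1.960; margin = 1.960 × 0.05027 = 0.09853.
The difference is 0.5419 − 0.6667 = -0.1248, so the interval is -0.1248 ± 0.09853 = (-0.2233, -0.0263).

(-0.2233, -0.0263)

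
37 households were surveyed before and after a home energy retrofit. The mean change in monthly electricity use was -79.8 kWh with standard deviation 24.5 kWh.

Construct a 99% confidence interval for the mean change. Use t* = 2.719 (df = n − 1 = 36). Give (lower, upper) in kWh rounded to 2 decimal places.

(-90.75, -68.85)

This is a matched-pairs design, so SE = s_d/√n = 24.5/√37 = 4.0278.
Margin = 2.719 × 4.0278 = 10.9516; the interval is -79.8 ± 10.9516 = (-90.75, -68.85).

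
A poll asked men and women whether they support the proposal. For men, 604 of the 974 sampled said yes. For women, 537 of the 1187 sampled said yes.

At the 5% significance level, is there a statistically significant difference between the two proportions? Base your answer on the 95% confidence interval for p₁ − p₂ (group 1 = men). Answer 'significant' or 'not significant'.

First, p̂₁ = 604/974 = 0.6201; p̂₂ = 537/1187 = 0.4524.
The two standard errors are √(0.6201×0.3799/974) = 0.01555 and √(0.4524×0.5476/1187) = 0.01445.
Because the samples are independent, SE_diff = √(0.01555² + 0.01445²) = 0.02123.
Using z* = 1.960 for 95%, ME = 1.960 × 0.02123 = 0.04161.
p̂₁ − p̂₂ = 0.1677; interval 0.1677 ± 0.04161 gives (0.12609, 0.20931).
The interval (0.12609, 0.20931) does not contain 0, so the difference is significant.

significant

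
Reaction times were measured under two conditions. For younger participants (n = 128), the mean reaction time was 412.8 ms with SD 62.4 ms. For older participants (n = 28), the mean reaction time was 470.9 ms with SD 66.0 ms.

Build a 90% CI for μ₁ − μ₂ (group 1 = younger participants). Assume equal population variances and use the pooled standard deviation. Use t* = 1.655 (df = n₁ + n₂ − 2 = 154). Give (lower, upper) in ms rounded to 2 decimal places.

(-79.87, -36.33)

Pooled variance s_p² = [127·62.4² + 27·66.0²] / (128+28−2) = 3974.8021, so s_p = 63.0460.
SE_diff = s_p·√(1/n₁ + 1/n₂) = 63.0460·√(1/128 + 1/28) = 13.1533.
t* = 1.655; margin = 1.655 × 13.1533 = 21.7687.
Difference = 412.8 − 470.9 = -58.1000.
-58.1000 ± 21.7687 → (-79.87, -36.33).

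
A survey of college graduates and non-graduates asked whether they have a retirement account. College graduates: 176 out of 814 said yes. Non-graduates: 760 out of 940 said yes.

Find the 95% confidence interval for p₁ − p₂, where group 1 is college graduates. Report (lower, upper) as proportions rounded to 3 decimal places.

(-0.630, -0.554)

p̂₁ = 176/814 = 0.2162 and p̂₂ = 760/940 = 0.8085.
SE₁ = √(p̂₁(1−p̂₁)/n₁) = √(0.2162·0.7838/814) = 0.01443; SE₂ = √(0.8085·0.1915/940) = 0.01283.
Independent samples: SE of the difference = √(SE₁² + SE₂²) = √(0.0002082249 + 0.0001646089) = 0.01931.
z* for 95% confidence is 1.960, so the margin of error is 1.960 × 0.01931 = 0.03785.
Point estimate p̂₁ − p̂₂ = 0.2162 − 0.8085 = -0.5923.
-0.5923 ± 0.03785 → (-0.630, -0.554).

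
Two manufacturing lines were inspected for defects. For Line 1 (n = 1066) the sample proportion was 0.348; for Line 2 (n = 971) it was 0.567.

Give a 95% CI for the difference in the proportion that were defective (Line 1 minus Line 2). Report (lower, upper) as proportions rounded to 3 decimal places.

(-0.261, -0.177)

The two standard errors are √(0.3480×0.6520/1066) = 0.01459 and √(0.5670×0.4330/971) = 0.01590.
Because the samples are independent, SE_diff = √(0.01459² + 0.01590²) = 0.02158.
Using z* = 1.960 for 95%, ME = 1.960 × 0.02158 = 0.04230.
p̂₁ − p̂₂ = -0.2190; interval -0.2190 ± 0.04230 gives (-0.261, -0.177).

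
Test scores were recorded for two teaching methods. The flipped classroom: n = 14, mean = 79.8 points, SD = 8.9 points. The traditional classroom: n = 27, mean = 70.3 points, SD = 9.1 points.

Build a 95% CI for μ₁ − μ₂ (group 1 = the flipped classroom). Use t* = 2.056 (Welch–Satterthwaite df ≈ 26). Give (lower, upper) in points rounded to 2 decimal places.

Per-group SEs: s₁/√n₁ = 8.9/√14 = 2.3786, s₂/√n₂ = 9.1/√27 = 1.7513.
Unpooled SE of the difference: √(5.65773796 + 3.06705169) = 2.9538.
Margin of error = t* · SE = 2.056 × 2.9538 = 6.0730.
x̄₁ − x̄₂ = 79.8 − 70.3 = 9.5000.
CI: 9.5000 ± 6.0730 = (3.43, 15.57).

(3.43, 15.57)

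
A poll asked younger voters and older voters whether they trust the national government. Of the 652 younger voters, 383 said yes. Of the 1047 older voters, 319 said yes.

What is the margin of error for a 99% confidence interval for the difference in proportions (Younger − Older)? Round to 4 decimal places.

0.0617

p̂₁ = 383/652 = 0.5874 and p̂₂ = 319/1047 = 0.3047.
SE₁ = √(p̂₁(1−p̂₁)/n₁) = √(0.5874·0.4126/652) = 0.01928; SE₂ = √(0.3047·0.6953/1047) = 0.01422.
Independent samples: SE of the difference = √(SE₁² + SE₂²) = √(0.0003717184 + 0.0002022084) = 0.02396.
z* for 99% confidence is 2.576, so the margin of error is 2.576 × 0.02396 = 0.06172.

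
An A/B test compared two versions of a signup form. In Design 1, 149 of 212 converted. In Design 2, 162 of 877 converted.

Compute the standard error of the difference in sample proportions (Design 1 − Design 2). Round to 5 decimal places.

0.03401

Sample proportions: 149/212 = 0.7028, 162/877 = 0.1847.
Each SE is √(p̂(1−p̂)/n): √(0.7028·0.2972/212) = 0.03139 and √(0.1847·0.8153/877) = 0.01310.
SE(p̂₁ − p̂₂) = √(SE₁² + SE₂²) = √(0.0009853321 + 0.00017161) = 0.03401, since the two samples are independent.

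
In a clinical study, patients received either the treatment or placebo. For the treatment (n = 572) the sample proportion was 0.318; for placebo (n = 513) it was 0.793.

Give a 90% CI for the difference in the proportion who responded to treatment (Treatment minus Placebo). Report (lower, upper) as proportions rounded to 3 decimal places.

(-0.518, -0.432)

SE₁ = √(p̂₁(1−p̂₁)/n₁) = √(0.3180·0.6820/572) = 0.01947; SE₂ = √(0.7930·0.2070/513) = 0.01789.
Independent samples: SE of the difference = √(SE₁² + SE₂²) = √(0.0003790809 + 0.0003200521) = 0.02644.
z* for 90% confidence is 1.645, so the margin of error is 1.645 × 0.02644 = 0.04349.
Point estimate p̂₁ − p̂₂ = 0.3180 − 0.7930 = -0.4750.
-0.4750 ± 0.04349 → (-0.518, -0.432).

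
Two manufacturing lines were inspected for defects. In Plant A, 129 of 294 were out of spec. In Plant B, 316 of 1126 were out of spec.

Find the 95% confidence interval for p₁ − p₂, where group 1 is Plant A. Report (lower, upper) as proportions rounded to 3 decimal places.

(0.096, 0.221)

Sample proportions: 129/294 = 0.4388, 316/1126 = 0.2806.
Each SE is √(p̂(1−p̂)/n): √(0.4388·0.5612/294) = 0.02894 and √(0.2806·0.7194/1126) = 0.01339.
SE(p̂₁ − p̂₂) = √(SE₁² + SE₂²) = √(0.0008375236 + 0.0001792921) = 0.03189, since the two samples are independent.
At 95% confidence z* = 1.960; margin = 1.960 × 0.03189 = 0.06250.
The difference is 0.4388 − 0.2806 = 0.1582, so the interval is 0.1582 ± 0.06250 = (0.096, 0.221).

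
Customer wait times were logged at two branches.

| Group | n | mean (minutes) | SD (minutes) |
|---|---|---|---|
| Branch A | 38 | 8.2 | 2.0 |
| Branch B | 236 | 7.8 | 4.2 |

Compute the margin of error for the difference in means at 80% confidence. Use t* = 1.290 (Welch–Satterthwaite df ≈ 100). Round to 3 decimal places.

SE₁ = s₁/√n₁ = 2.0/√38 = 0.3244; SE₂ = 4.2/√236 = 0.2734.
Independent samples, unequal variances: SE_diff = √(SE₁² + SE₂²) = √(0.10523536 + 0.07474756) = 0.4242.
t* = 1.290, so margin of error = 1.290 × 0.4242 = 0.5472.

0.547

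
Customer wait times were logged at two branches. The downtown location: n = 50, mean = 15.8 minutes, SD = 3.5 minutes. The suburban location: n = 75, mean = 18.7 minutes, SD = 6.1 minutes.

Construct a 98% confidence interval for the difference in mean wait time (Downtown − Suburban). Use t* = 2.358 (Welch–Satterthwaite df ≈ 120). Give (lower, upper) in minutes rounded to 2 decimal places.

(-4.93, -0.87)

Per-group SEs: s₁/√n₁ = 3.5/√50 = 0.4950, s₂/√n₂ = 6.1/√75 = 0.7044.
Unpooled SE of the difference: √(0.245025 + 0.49617936) = 0.8609.
Margin of error = t* · SE = 2.358 × 0.8609 = 2.0300.
x̄₁ − x̄₂ = 15.8 − 18.7 = -2.9000.
CI: -2.9000 ± 2.0300 = (-4.93, -0.87).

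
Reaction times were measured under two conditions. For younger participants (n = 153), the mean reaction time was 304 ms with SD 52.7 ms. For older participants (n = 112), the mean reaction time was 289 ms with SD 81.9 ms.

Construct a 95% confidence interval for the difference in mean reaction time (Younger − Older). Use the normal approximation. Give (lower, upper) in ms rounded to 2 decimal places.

Per-group SEs: s₁/√n₁ = 52.7/√153 = 4.2605, s₂/√n₂ = 81.9/√112 = 7.7388.
Unpooled SE of the difference: √(18.15186025 + 59.88902544) = 8.8341.
Margin of error = z* · SE = 1.960 × 8.8341 = 17.3148.
x̄₁ − x̄₂ = 304 − 289 = 15.0000.
CI: 15.0000 ± 17.3148 = (-2.31, 32.31).

(-2.31, 32.31)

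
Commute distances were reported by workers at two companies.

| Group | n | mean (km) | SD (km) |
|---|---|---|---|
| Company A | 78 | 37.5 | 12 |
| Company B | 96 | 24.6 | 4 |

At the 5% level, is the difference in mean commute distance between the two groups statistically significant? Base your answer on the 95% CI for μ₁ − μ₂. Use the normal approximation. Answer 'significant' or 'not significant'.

SE₁ = s₁/√n₁ = 12/√78 = 1.3587; SE₂ = 4/√96 = 0.4082.
Independent samples, unequal variances: SE_diff = √(SE₁² + SE₂²) = √(1.84606569 + 0.16662724) = 1.4187.
z* = 1.960, so margin of error = 1.960 × 1.4187 = 2.7807.
Difference in means = 37.5 − 24.6 = 12.9000.
12.9000 ± 2.7807 → (10.1193, 15.6807).
The interval (10.1193, 15.6807) does not contain 0, so the difference is significant.

significant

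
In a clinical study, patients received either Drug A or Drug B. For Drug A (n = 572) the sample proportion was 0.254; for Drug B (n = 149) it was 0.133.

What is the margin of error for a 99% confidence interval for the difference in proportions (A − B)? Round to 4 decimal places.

0.0856

Each SE is √(p̂(1−p̂)/n): √(0.2540·0.7460/572) = 0.01820 and √(0.1330·0.8670/149) = 0.02782.
SE(p̂₁ − p̂₂) = √(SE₁² + SE₂²) = √(0.00033124 + 0.0007739524) = 0.03324, since the two samples are independent.
At 99% confidence z* = 2.576; margin = 2.576 × 0.03324 = 0.08563.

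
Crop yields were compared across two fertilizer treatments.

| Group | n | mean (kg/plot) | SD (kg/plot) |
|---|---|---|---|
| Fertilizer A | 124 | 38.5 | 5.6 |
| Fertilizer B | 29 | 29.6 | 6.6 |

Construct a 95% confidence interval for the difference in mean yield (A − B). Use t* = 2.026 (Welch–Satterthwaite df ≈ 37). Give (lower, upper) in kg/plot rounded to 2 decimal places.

Per-group SEs: s₁/√n₁ = 5.6/√124 = 0.5029, s₂/√n₂ = 6.6/√29 = 1.2256.
Unpooled SE of the difference: √(0.25290841 + 1.50209536) = 1.3248.
Margin of error = t* · SE = 2.026 × 1.3248 = 2.6840.
x̄₁ − x̄₂ = 38.5 − 29.6 = 8.9000.
CI: 8.9000 ± 2.6840 = (6.22, 11.58).

(6.22, 11.58)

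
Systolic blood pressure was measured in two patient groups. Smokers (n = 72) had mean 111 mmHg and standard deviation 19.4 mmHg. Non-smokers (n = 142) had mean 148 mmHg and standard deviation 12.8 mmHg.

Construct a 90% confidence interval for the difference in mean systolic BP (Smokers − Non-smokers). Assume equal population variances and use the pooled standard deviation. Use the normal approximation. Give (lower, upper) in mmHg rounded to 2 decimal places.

Pooled variance s_p² = [71·19.4² + 141·12.8²] / (72+142−2) = 235.0142, so s_p = 15.3302.
SE_diff = s_p·√(1/n₁ + 1/n₂) = 15.3302·√(1/72 + 1/142) = 2.2179.
z* = 1.645; margin = 1.645 × 2.2179 = 3.6484.
Difference = 111 − 148 = -37.0000.
-37.0000 ± 3.6484 → (-40.65, -33.35).

(-40.65, -33.35)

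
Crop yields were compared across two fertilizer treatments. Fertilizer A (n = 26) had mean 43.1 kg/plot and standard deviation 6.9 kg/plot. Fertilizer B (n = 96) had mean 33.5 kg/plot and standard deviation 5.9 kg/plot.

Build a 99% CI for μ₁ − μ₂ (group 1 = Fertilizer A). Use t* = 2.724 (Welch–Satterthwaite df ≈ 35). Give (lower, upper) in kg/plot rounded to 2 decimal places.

SE₁ = s₁/√n₁ = 6.9/√26 = 1.3532; SE₂ = 5.9/√96 = 0.6022.
Independent samples, unequal variances: SE_diff = √(SE₁² + SE₂²) = √(1.83115024 + 0.36264484) = 1.4811.
t* = 2.724, so margin of error = 2.724 × 1.4811 = 4.0345.
Difference in means = 43.1 − 33.5 = 9.6000.
9.6000 ± 4.0345 → (5.57, 13.63).

(5.57, 13.63)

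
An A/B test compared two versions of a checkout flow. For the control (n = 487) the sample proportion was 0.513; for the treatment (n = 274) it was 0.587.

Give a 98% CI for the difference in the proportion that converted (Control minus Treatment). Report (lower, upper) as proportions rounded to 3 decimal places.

SE₁ = √(p̂₁(1−p̂₁)/n₁) = √(0.5130·0.4870/487) = 0.02265; SE₂ = √(0.5870·0.4130/274) = 0.02975.
Independent samples: SE of the difference = √(SE₁² + SE₂²) = √(0.0005130225 + 0.0008850625) = 0.03739.
z* for 98% confidence is 2.326, so the margin of error is 2.326 × 0.03739 = 0.08697.
Point estimate p̂₁ − p̂₂ = 0.5130 − 0.5870 = -0.0740.
-0.0740 ± 0.08697 → (-0.161, 0.013).

(-0.161, 0.013)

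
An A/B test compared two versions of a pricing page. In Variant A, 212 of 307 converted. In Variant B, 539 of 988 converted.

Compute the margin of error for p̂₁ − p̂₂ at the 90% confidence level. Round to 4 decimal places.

Sample proportions: 212/307 = 0.6906, 539/988 = 0.5455.
Each SE is √(p̂(1−p̂)/n): √(0.6906·0.3094/307) = 0.02638 and √(0.5455·0.4545/988) = 0.01584.
SE(p̂₁ − p̂₂) = √(SE₁² + SE₂²) = √(0.0006959044 + 0.0002509056) = 0.03077, since the two samples are independent.
At 90% confidence z* = 1.645; margin = 1.645 × 0.03077 = 0.05062.

0.0506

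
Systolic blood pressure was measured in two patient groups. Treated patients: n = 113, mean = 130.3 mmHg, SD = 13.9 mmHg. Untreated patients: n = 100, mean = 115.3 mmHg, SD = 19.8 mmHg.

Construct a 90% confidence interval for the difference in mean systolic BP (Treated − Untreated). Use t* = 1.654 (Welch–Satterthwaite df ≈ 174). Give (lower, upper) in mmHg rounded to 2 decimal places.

SE₁ = s₁/√n₁ = 13.9/√113 = 1.3076; SE₂ = 19.8/√100 = 1.9800.
Independent samples, unequal variances: SE_diff = √(SE₁² + SE₂²) = √(1.70981776 + 3.9204) = 2.3728.
t* = 1.654, so margin of error = 1.654 × 2.3728 = 3.9246.
Difference in means = 130.3 − 115.3 = 15.0000.
15.0000 ± 3.9246 → (11.08, 18.92).

(11.08, 18.92)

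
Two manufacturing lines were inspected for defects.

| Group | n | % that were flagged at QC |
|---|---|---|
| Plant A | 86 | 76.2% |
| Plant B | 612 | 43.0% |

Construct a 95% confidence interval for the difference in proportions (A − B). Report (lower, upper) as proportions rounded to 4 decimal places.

(0.2338, 0.4302)

The two standard errors are √(0.7620×0.2380/86) = 0.04592 and √(0.4300×0.5700/612) = 0.02001.
Because the samples are independent, SE_diff = √(0.04592² + 0.02001²) = 0.05009.
Using z* = 1.960 for 95%, ME = 1.960 × 0.05009 = 0.09818.
p̂₁ − p̂₂ = 0.3320; interval 0.3320 ± 0.09818 gives (0.2338, 0.4302).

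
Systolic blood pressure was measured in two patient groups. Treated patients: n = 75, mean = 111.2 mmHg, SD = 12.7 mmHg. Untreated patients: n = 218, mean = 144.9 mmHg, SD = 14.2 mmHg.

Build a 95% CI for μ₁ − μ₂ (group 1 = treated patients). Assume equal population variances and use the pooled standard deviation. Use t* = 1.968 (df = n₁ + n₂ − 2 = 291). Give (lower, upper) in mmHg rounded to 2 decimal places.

(-37.34, -30.06)

s_p = √[((n₁−1)s₁² + (n₂−1)s₂²)/(n₁+n₂−2)] = √[(74·12.7² + 217·14.2²)/291] = 13.8340.
SE = 13.8340·√(1/75 + 1/218) = 1.8519.
With t* = 1.968, margin = 1.968 × 1.8519 = 3.6445.
x̄₁ − x̄₂ = 111.2 − 144.9 = -33.7000; interval -33.7000 ± 3.6445 = (-37.34, -30.06).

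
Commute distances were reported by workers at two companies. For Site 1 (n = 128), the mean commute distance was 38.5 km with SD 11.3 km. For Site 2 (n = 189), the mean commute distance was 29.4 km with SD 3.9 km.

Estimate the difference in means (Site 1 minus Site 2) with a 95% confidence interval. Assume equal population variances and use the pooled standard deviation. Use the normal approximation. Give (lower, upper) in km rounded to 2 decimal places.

s_p = √[((n₁−1)s₁² + (n₂−1)s₂²)/(n₁+n₂−2)] = √[(127·11.3² + 188·3.9²)/315] = 7.7820.
SE = 7.7820·√(1/128 + 1/189) = 0.8908.
With z* = 1.960, margin = 1.960 × 0.8908 = 1.7460.
x̄₁ − x̄₂ = 38.5 − 29.4 = 9.1000; interval 9.1000 ± 1.7460 = (7.35, 10.85).

(7.35, 10.85)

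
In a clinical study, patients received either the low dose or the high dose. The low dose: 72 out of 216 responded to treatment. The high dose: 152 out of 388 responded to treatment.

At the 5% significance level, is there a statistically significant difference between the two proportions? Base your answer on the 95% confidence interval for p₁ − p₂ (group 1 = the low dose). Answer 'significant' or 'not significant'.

First, p̂₁ = 72/216 = 0.3333; p̂₂ = 152/388 = 0.3918.
The two standard errors are √(0.3333×0.6667/216) = 0.03207 and √(0.3918×0.6082/388) = 0.02478.
Because the samples are independent, SE_diff = √(0.03207² + 0.02478²) = 0.04053.
Using z* = 1.960 for 95%, ME = 1.960 × 0.04053 = 0.07944.
p̂₁ − p̂₂ = -0.0585; interval -0.0585 ± 0.07944 gives (-0.13794, 0.02094).
The interval (-0.13794, 0.02094) contains 0, so the difference is not significant.

not significant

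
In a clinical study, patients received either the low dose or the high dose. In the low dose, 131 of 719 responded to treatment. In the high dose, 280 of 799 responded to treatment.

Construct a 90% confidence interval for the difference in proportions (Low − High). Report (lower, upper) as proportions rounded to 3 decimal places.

(-0.205, -0.132)

Sample proportions: 131/719 = 0.1822, 280/799 = 0.3504.
Each SE is √(p̂(1−p̂)/n): √(0.1822·0.8178/719) = 0.01440 and √(0.3504·0.6496/799) = 0.01688.
SE(p̂₁ − p̂₂) = √(SE₁² + SE₂²) = √(0.00020736 + 0.0002849344) = 0.02219, since the two samples are independent.
At 90% confidence z* = 1.645; margin = 1.645 × 0.02219 = 0.03650.
The difference is 0.1822 − 0.3504 = -0.1682, so the interval is -0.1682 ± 0.03650 = (-0.205, -0.132).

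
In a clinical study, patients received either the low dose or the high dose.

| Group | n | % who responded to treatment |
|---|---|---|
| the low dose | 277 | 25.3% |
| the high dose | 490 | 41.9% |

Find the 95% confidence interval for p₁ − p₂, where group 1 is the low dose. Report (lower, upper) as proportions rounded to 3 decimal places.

(-0.233, -0.099)

The two standard errors are √(0.2530×0.7470/277) = 0.02612 and √(0.4190×0.5810/490) = 0.02229.
Because the samples are independent, SE_diff = √(0.02612² + 0.02229²) = 0.03434.
Using z* = 1.960 for 95%, ME = 1.960 × 0.03434 = 0.06731.
p̂₁ − p̂₂ = -0.1660; interval -0.1660 ± 0.06731 gives (-0.233, -0.099).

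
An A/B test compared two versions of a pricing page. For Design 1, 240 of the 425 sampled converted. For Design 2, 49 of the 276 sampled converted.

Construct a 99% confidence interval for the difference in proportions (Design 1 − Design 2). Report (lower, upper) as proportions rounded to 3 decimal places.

(0.301, 0.473)

First, p̂₁ = 240/425 = 0.5647; p̂₂ = 49/276 = 0.1775.
The two standard errors are √(0.5647×0.4353/425) = 0.02405 and √(0.1775×0.8225/276) = 0.02300.
Because the samples are independent, SE_diff = √(0.02405² + 0.02300²) = 0.03328.
Using z* = 2.576 for 99%, ME = 2.576 × 0.03328 = 0.08573.
p̂₁ − p̂₂ = 0.3872; interval 0.3872 ± 0.08573 gives (0.301, 0.473).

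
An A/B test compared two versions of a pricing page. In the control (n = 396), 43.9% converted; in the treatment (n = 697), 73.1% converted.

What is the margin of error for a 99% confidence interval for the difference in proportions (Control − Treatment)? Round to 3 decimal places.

0.077

SE₁ = √(p̂₁(1−p̂₁)/n₁) = √(0.4390·0.5610/396) = 0.02494; SE₂ = √(0.7310·0.2690/697) = 0.01680.
Independent samples: SE of the difference = √(SE₁² + SE₂²) = √(0.0006220036 + 0.00028224) = 0.03007.
z* for 99% confidence is 2.576, so the margin of error is 2.576 × 0.03007 = 0.07746.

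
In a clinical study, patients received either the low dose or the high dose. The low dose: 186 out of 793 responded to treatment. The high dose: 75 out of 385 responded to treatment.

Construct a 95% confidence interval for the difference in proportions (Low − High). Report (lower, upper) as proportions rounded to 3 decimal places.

First, p̂₁ = 186/793 = 0.2346; p̂₂ = 75/385 = 0.1948.
The two standard errors are √(0.2346×0.7654/793) = 0.01505 and √(0.1948×0.8052/385) = 0.02018.
Because the samples are independent, SE_diff = √(0.01505² + 0.02018²) = 0.02517.
Using z* = 1.960 for 95%, ME = 1.960 × 0.02517 = 0.04933.
p̂₁ − p̂₂ = 0.0398; interval 0.0398 ± 0.04933 gives (-0.010, 0.089).

(-0.010, 0.089)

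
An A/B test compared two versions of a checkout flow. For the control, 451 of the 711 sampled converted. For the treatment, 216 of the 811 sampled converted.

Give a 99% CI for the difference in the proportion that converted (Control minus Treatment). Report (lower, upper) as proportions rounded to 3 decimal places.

p̂₁ = 451/711 = 0.6343 and p̂₂ = 216/811 = 0.2663.
SE₁ = √(p̂₁(1−p̂₁)/n₁) = √(0.6343·0.3657/711) = 0.01806; SE₂ = √(0.2663·0.7337/811) = 0.01552.
Independent samples: SE of the difference = √(SE₁² + SE₂²) = √(0.0003261636 + 0.0002408704) = 0.02381.
z* for 99% confidence is 2.576, so the margin of error is 2.576 × 0.02381 = 0.06133.
Point estimate p̂₁ − p̂₂ = 0.6343 − 0.2663 = 0.3680.
0.3680 ± 0.06133 → (0.307, 0.429).

(0.307, 0.429)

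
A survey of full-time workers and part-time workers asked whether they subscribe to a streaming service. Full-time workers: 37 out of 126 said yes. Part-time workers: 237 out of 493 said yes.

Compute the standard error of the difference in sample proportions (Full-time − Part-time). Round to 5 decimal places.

0.04640

Sample proportions: 37/126 = 0.2937, 237/493 = 0.4807.
Each SE is √(p̂(1−p̂)/n): √(0.2937·0.7063/126) = 0.04058 and √(0.4807·0.5193/493) = 0.02250.
SE(p̂₁ − p̂₂) = √(SE₁² + SE₂²) = √(0.0016467364 + 0.00050625) = 0.04640, since the two samples are independent.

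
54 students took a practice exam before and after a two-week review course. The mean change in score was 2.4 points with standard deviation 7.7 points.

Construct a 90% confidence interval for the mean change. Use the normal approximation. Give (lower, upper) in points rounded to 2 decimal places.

This is a matched-pairs design, so SE = s_d/√n = 7.7/√54 = 1.0478.
Margin = 1.645 × 1.0478 = 1.7236; the interval is 2.4 ± 1.7236 = (0.68, 4.12).

(0.68, 4.12)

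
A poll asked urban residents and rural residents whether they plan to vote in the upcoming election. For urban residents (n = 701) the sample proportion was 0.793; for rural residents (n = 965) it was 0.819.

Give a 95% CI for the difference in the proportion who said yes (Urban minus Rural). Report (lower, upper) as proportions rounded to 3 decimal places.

(-0.065, 0.013)

Each SE is √(p̂(1−p̂)/n): √(0.7930·0.2070/701) = 0.01530 and √(0.8190·0.1810/965) = 0.01239.
SE(p̂₁ − p̂₂) = √(SE₁² + SE₂²) = √(0.00023409 + 0.0001535121) = 0.01969, since the two samples are independent.
At 95% confidence z* = 1.960; margin = 1.960 × 0.01969 = 0.03859.
The difference is 0.7930 − 0.8190 = -0.0260, so the interval is -0.0260 ± 0.03859 = (-0.065, 0.013).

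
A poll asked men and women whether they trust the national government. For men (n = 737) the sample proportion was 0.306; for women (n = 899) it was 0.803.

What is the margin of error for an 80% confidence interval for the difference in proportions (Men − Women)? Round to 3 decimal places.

0.028

SE₁ = √(p̂₁(1−p̂₁)/n₁) = √(0.3060·0.6940/737) = 0.01697; SE₂ = √(0.8030·0.1970/899) = 0.01327.
Independent samples: SE of the difference = √(SE₁² + SE₂²) = √(0.0002879809 + 0.0001760929) = 0.02154.
z* for 80% confidence is 1.282, so the margin of error is 1.282 × 0.02154 = 0.02761.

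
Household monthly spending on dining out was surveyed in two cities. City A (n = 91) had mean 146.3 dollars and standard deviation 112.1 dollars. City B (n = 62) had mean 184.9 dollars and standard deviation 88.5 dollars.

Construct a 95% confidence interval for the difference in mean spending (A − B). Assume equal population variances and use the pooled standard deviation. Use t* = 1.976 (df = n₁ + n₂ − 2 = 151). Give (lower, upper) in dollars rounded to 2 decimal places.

(-72.19, -5.01)

Pooled variance s_p² = [90·112.1² + 61·88.5²] / (91+62−2) = 10653.9348, so s_p = 103.2179.
SE_diff = s_p·√(1/n₁ + 1/n₂) = 103.2179·√(1/91 + 1/62) = 16.9975.
t* = 1.976; margin = 1.976 × 16.9975 = 33.5871.
Difference = 146.3 − 184.9 = -38.6000.
-38.6000 ± 33.5871 → (-72.19, -5.01).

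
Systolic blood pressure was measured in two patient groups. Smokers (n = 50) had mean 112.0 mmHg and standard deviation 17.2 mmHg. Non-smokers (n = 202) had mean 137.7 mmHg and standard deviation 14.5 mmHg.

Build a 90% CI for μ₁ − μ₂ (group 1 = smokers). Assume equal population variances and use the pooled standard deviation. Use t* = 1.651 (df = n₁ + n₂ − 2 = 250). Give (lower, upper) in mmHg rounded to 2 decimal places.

(-29.63, -21.77)

s_p = √[((n₁−1)s₁² + (n₂−1)s₂²)/(n₁+n₂−2)] = √[(49·17.2² + 201·14.5²)/250] = 15.0674.
SE = 15.0674·√(1/50 + 1/202) = 2.3800.
With t* = 1.651, margin = 1.651 × 2.3800 = 3.9294.
x̄₁ − x̄₂ = 112.0 − 137.7 = -25.7000; interval -25.7000 ± 3.9294 = (-29.63, -21.77).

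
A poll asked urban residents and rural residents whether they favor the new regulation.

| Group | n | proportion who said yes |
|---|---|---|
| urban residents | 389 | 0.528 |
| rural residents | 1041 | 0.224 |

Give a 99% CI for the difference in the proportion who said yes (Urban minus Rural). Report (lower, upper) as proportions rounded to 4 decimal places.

Each SE is √(p̂(1−p̂)/n): √(0.5280·0.4720/389) = 0.02531 and √(0.2240·0.7760/1041) = 0.01292.
SE(p̂₁ − p̂₂) = √(SE₁² + SE₂²) = √(0.0006405961 + 0.0001669264) = 0.02842, since the two samples are independent.
At 99% confidence z* = 2.576; margin = 2.576 × 0.02842 = 0.07321.
The difference is 0.5280 − 0.2240 = 0.3040, so the interval is 0.3040 ± 0.07321 = (0.2308, 0.3772).

(0.2308, 0.3772)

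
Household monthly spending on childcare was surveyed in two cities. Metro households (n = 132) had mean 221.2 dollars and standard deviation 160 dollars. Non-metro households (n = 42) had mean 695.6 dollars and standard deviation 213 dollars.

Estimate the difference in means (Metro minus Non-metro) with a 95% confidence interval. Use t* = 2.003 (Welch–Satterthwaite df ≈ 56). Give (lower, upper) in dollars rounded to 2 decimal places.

(-545.90, -402.90)

Per-group SEs: s₁/√n₁ = 160/√132 = 13.9262, s₂/√n₂ = 213/√42 = 32.8666.
Unpooled SE of the difference: √(193.93904644 + 1080.21339556) = 35.6953.
Margin of error = t* · SE = 2.003 × 35.6953 = 71.4977.
x̄₁ − x̄₂ = 221.2 − 695.6 = -474.4000.
CI: -474.4000 ± 71.4977 = (-545.90, -402.90).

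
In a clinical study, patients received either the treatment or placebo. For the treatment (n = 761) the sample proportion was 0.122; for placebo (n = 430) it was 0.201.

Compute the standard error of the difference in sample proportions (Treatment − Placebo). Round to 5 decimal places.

Each SE is √(p̂(1−p̂)/n): √(0.1220·0.8780/761) = 0.01186 and √(0.2010·0.7990/430) = 0.01933.
SE(p̂₁ − p̂₂) = √(SE₁² + SE₂²) = √(0.0001406596 + 0.0003736489) = 0.02268, since the two samples are independent.

0.02268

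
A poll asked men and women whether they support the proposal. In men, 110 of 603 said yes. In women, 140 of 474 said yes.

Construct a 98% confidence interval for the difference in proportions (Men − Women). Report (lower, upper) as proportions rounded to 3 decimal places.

First, p̂₁ = 110/603 = 0.1824; p̂₂ = 140/474 = 0.2954.
The two standard errors are √(0.1824×0.8176/603) = 0.01573 and √(0.2954×0.7046/474) = 0.02095.
Because the samples are independent, SE_diff = √(0.01573² + 0.02095²) = 0.02620.
Using z* = 2.326 for 98%, ME = 2.326 × 0.02620 = 0.06094.
p̂₁ − p̂₂ = -0.1130; interval -0.1130 ± 0.06094 gives (-0.174, -0.052).

(-0.174, -0.052)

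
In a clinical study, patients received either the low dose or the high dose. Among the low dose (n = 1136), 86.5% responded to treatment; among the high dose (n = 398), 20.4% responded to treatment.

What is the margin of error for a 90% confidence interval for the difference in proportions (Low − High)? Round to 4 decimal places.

0.0372

SE₁ = √(p̂₁(1−p̂₁)/n₁) = √(0.8650·0.1350/1136) = 0.01014; SE₂ = √(0.2040·0.7960/398) = 0.02020.
Independent samples: SE of the difference = √(SE₁² + SE₂²) = √(0.0001028196 + 0.00040804) = 0.02260.
z* for 90% confidence is 1.645, so the margin of error is 1.645 × 0.02260 = 0.03718.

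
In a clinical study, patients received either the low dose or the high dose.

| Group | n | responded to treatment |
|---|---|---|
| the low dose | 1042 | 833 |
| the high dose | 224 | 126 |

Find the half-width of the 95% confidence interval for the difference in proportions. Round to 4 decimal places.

0.0694

Sample proportions: 833/1042 = 0.7994, 126/224 = 0.5625.
Each SE is √(p̂(1−p̂)/n): √(0.7994·0.2006/1042) = 0.01241 and √(0.5625·0.4375/224) = 0.03315.
SE(p̂₁ − p̂₂) = √(SE₁² + SE₂²) = √(0.0001540081 + 0.0010989225) = 0.03540, since the two samples are independent.
At 95% confidence z* = 1.960; margin = 1.960 × 0.03540 = 0.06938.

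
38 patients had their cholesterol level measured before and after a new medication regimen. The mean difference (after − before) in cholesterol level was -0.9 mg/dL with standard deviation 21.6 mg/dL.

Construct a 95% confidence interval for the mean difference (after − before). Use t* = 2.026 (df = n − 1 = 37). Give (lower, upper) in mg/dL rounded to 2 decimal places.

Paired design: SE = s_d/√n = 21.6/√38 = 3.5040.
t* = 2.026; margin of error = 2.026 × 3.5040 = 7.0991.
-0.9 ± 7.0991 → (-8.00, 6.20).

(-8.00, 6.20)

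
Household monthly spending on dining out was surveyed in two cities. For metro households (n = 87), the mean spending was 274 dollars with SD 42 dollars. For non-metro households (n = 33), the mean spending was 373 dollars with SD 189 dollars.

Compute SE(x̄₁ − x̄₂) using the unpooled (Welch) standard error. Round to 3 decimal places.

Standard errors of each mean: 42/√87 = 4.5029 and 189/√33 = 32.9007.
SE(x̄₁ − x̄₂) = √(4.5029² + 32.9007²) = 33.2074 for independent samples with unequal variances.

33.207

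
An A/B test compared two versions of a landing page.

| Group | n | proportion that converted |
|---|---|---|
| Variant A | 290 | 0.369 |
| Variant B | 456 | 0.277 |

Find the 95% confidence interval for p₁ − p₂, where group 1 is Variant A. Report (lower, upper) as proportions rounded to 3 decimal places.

The two standard errors are √(0.3690×0.6310/290) = 0.02834 and √(0.2770×0.7230/456) = 0.02096.
Because the samples are independent, SE_diff = √(0.02834² + 0.02096²) = 0.03525.
Using z* = 1.960 for 95%, ME = 1.960 × 0.03525 = 0.06909.
p̂₁ − p̂₂ = 0.0920; interval 0.0920 ± 0.06909 gives (0.023, 0.161).

(0.023, 0.161)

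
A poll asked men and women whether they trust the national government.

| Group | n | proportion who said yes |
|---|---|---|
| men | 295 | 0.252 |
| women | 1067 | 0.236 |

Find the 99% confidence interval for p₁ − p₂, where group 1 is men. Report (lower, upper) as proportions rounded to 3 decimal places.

SE₁ = √(p̂₁(1−p̂₁)/n₁) = √(0.2520·0.7480/295) = 0.02528; SE₂ = √(0.2360·0.7640/1067) = 0.01300.
Independent samples: SE of the difference = √(SE₁² + SE₂²) = √(0.0006390784 + 0.000169) = 0.02843.
z* for 99% confidence is 2.576, so the margin of error is 2.576 × 0.02843 = 0.07324.
Point estimate p̂₁ − p̂₂ = 0.2520 − 0.2360 = 0.0160.
0.0160 ± 0.07324 → (-0.057, 0.089).

(-0.057, 0.089)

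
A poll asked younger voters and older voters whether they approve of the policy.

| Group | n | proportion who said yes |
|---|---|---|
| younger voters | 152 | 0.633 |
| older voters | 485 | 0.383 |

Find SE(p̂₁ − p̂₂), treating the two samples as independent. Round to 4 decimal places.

0.0449

SE₁ = √(p̂₁(1−p̂₁)/n₁) = √(0.6330·0.3670/152) = 0.03909; SE₂ = √(0.3830·0.6170/485) = 0.02207.
Independent samples: SE of the difference = √(SE₁² + SE₂²) = √(0.0015280281 + 0.0004870849) = 0.04489.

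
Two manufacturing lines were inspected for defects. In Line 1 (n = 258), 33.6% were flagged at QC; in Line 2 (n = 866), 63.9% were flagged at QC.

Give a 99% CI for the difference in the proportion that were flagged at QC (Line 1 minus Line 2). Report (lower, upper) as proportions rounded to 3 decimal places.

The two standard errors are √(0.3360×0.6640/258) = 0.02941 and √(0.6390×0.3610/866) = 0.01632.
Because the samples are independent, SE_diff = √(0.02941² + 0.01632²) = 0.03363.
Using z* = 2.576 for 99%, ME = 2.576 × 0.03363 = 0.08663.
p̂₁ − p̂₂ = -0.3030; interval -0.3030 ± 0.08663 gives (-0.390, -0.216).

(-0.390, -0.216)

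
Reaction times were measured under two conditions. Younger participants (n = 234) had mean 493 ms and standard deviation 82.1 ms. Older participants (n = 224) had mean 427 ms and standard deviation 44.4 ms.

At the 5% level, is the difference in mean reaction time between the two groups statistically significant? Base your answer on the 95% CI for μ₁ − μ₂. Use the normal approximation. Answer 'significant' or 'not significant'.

significant

Per-group SEs: s₁/√n₁ = 82.1/√234 = 5.3670, s₂/√n₂ = 44.4/√224 = 2.9666.
Unpooled SE of the difference: √(28.804689 + 8.80071556) = 6.1323.
Margin of error = z* · SE = 1.960 × 6.1323 = 12.0193.
x̄₁ − x̄₂ = 493 − 427 = 66.0000.
CI: 66.0000 ± 12.0193 = (53.9807, 78.0193).
The interval (53.9807, 78.0193) does not contain 0, so the difference is significant.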